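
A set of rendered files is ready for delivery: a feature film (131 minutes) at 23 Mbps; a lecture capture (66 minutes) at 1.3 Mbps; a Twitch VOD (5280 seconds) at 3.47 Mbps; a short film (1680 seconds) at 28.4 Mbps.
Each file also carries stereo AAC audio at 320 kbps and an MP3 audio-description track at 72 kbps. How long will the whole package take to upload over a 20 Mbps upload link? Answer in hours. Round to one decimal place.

3.6 hours

Audio total: 320 + 72 = 392 kbps = 0.392 Mbps.
feature film: 23.392 Mbps × 7860 s = 183861.1 Mb
lecture capture: 1.692 Mbps × 3960 s = 6700.3 Mb
Twitch VOD: 3.862 Mbps × 5280 s = 20391.4 Mb
short film: 28.792 Mbps × 1680 s = 48370.6 Mb
Total: 259323.4 Mb = 32415.4 MB.
At 20 Mbps: 259323.4 / 20 = 12966 s ≈ 3.6 hours.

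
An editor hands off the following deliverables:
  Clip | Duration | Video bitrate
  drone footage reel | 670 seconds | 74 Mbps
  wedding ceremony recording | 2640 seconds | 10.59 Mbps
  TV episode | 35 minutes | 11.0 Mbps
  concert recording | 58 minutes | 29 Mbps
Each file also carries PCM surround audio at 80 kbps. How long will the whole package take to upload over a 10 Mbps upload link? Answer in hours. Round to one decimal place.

5.6 hours

Audio: 80 kbps = 0.080 Mbps.
drone footage reel: 74.080 Mbps × 670 s = 49633.6 Mb
wedding ceremony recording: 10.670 Mbps × 2640 s = 28168.8 Mb
TV episode: 11.080 Mbps × 2100 s = 23268.0 Mb
concert recording: 29.080 Mbps × 3480 s = 101198.4 Mb
Total: 202268.8 Mb = 25283.6 MB.
At 10 Mbps: 202268.8 / 10 = 20227 s ≈ 5.62 hours.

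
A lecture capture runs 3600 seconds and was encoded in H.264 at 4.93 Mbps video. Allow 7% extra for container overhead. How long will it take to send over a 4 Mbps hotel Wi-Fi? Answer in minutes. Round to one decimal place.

79.1 minutes

File: 4.930 Mbps × 3600 s = 17748.0 Mb.
With 7% container overhead: ×1.07. → 18990.4 Mb.
At 4 Mbps: 18990.4 / 4 = 4747.6 s ≈ 79.1 minutes.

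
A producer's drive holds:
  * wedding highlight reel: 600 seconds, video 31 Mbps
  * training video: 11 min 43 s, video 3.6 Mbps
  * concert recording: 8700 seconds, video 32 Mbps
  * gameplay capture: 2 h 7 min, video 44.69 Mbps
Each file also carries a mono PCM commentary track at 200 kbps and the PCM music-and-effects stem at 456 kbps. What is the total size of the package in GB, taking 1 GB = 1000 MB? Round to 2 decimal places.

Audio total: 200 + 456 = 656 kbps = 0.656 Mbps.
wedding highlight reel: 31.656 Mbps × 600 s = 18993.6 Mb
training video: 4.256 Mbps × 703 s = 2992.0 Mb
concert recording: 32.656 Mbps × 8700 s = 284107.2 Mb
gameplay capture: 45.346 Mbps × 7620 s = 345536.5 Mb
Total: 651629.3 Mb = 81453.7 MB.
= 81.45 GB.

81.45 GB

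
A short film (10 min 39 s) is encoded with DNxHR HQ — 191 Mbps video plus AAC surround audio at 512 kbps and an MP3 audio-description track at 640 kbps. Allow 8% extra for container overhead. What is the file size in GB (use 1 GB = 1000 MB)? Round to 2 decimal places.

16.58 GB

10 min 39 s = 639 s
Audio total: 512 + 640 = 1152 kbps = 1.152 Mbps.
Total bitrate: 191 + 1.152 = 192.152 Mbps.
Stream data: 192.152 Mbps × 639 s = 122785.1 Mb.
With 8% container overhead: ×1.08.
132,608 Mb ÷ 8 = 16,576 MB → 16.58 GB.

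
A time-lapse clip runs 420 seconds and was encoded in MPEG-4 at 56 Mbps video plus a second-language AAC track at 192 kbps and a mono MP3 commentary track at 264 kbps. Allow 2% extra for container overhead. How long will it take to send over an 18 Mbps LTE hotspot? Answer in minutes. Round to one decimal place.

22.4 minutes

Audio total: 192 + 264 = 456 kbps = 0.456 Mbps.
Total bitrate: 56.456 Mbps.
File: 56.456 Mbps × 420 s = 23711.5 Mb.
With 2% container overhead: ×1.02. → 24185.8 Mb.
At 18 Mbps: 24185.8 / 18 = 1343.7 s ≈ 22.4 minutes.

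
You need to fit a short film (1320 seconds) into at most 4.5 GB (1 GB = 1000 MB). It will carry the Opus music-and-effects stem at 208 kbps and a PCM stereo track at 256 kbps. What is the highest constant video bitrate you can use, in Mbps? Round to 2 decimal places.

Budget: 4.5 GB = 36000.0 Mb.
Total bitrate budget: 36000.0 Mb / 1320 s = 27.273 Mbps.
Audio total: 208 + 256 = 464 kbps = 0.464 Mbps.
Video: 27.273 − 0.464 = 26.809 Mbps.

26.81 Mbps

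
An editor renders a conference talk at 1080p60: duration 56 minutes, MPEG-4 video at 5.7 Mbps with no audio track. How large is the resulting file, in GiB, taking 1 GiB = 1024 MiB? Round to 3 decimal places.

2.230 GiB

56 min = 3360 s
Total bitrate: 5.7 Mbps.
Stream data: 5.700 Mbps × 3360 s = 19152.0 Mb.
19,152 Mb = 2,394,000,000 bytes ÷ 1,073,741,824 = 2.230 GiB.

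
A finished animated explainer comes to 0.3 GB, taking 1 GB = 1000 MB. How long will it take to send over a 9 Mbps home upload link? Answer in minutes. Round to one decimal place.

4.4 minutes

File: 0.3 GB = 2400.0 Mb.
At 9 Mbps: 2400.0 / 9 = 266.7 s ≈ 4.44 minutes.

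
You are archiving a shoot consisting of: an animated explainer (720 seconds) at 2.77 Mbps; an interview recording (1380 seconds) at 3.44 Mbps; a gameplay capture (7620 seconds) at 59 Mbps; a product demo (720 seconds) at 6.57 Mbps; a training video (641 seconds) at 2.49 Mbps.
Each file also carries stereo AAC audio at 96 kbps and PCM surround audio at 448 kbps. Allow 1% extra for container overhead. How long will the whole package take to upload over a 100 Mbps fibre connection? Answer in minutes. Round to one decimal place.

Audio total: 96 + 448 = 544 kbps = 0.544 Mbps.
animated explainer: 3.314 Mbps × 720 s × 1.01 = 2409.9 Mb
interview recording: 3.984 Mbps × 1380 s × 1.01 = 5552.9 Mb
gameplay capture: 59.544 Mbps × 7620 s × 1.01 = 458262.5 Mb
product demo: 7.114 Mbps × 720 s × 1.01 = 5173.3 Mb
training video: 3.034 Mbps × 641 s × 1.01 = 1964.2 Mb
Total: 473362.9 Mb = 59170.4 MB.
At 100 Mbps: 473362.9 / 100 = 4734 s ≈ 78.9 minutes.

78.9 minutes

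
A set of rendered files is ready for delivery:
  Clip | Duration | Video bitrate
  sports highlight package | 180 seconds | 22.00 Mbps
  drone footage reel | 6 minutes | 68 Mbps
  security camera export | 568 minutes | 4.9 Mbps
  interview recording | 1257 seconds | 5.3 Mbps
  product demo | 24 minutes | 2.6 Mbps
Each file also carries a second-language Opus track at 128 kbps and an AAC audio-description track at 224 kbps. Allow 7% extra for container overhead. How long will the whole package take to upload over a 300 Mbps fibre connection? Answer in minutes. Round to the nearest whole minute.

13 minutes

Audio total: 128 + 224 = 352 kbps = 0.352 Mbps.
sports highlight package: 22.352 Mbps × 180 s × 1.07 = 4305.0 Mb
drone footage reel: 68.352 Mbps × 360 s × 1.07 = 26329.2 Mb
security camera export: 5.252 Mbps × 34080 s × 1.07 = 191517.3 Mb
interview recording: 5.652 Mbps × 1257 s × 1.07 = 7601.9 Mb
product demo: 2.952 Mbps × 1440 s × 1.07 = 4548.4 Mb
Total: 234301.8 Mb = 29287.7 MB.
At 300 Mbps: 234301.8 / 300 = 781 s ≈ 13 minutes.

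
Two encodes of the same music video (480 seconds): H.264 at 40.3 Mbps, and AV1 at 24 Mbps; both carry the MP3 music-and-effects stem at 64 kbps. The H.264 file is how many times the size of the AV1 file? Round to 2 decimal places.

Audio: 64 kbps = 0.064 Mbps.
H.264: 40.364 Mbps × 480 s = 19374.7 Mb = 2.422 GB.
AV1: 24.064 Mbps × 480 s = 11550.7 Mb = 1.444 GB.
Ratio: 2.422 / 1.444 = 1.677.

1.68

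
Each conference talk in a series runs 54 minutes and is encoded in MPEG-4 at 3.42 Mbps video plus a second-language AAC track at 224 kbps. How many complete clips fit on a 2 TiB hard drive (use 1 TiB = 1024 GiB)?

54 min = 3240 s
Audio: 224 kbps = 0.224 Mbps.
Total bitrate: 3.644 Mbps.
Per item: 3.644 Mbps × 3240 s = 11,807 Mb = 1,476 MB.
Capacity: 2 TiB = 17,592,186 Mb; 1490.03 items → 1490 complete.

1490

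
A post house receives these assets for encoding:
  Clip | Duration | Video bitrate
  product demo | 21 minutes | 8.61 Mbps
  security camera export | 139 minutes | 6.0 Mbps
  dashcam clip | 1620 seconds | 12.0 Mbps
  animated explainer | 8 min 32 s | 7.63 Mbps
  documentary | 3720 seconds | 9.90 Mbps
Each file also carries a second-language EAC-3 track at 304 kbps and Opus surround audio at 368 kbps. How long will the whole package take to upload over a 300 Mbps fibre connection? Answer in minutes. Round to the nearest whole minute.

Audio total: 304 + 368 = 672 kbps = 0.672 Mbps.
product demo: 9.282 Mbps × 1260 s = 11695.3 Mb
security camera export: 6.672 Mbps × 8340 s = 55644.5 Mb
dashcam clip: 12.672 Mbps × 1620 s = 20528.6 Mb
animated explainer: 8.302 Mbps × 512 s = 4250.6 Mb
documentary: 10.572 Mbps × 3720 s = 39327.8 Mb
Total: 131446.9 Mb = 16430.9 MB.
At 300 Mbps: 131446.9 / 300 = 438 s ≈ 7.3 minutes.

7 minutes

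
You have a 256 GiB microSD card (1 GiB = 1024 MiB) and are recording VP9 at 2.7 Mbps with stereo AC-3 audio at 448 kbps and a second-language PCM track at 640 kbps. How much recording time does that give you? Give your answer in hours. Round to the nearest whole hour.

Audio total: 448 + 640 = 1088 kbps = 1.088 Mbps.
Total bitrate: 2.7 + 1.088 = 3.788 Mbps.
Capacity: 256 GiB = 2,199,023 Mb.
Recording time: 2,199,023 / 3.788 = 580,524 s ≈ 161 hours.

161 hours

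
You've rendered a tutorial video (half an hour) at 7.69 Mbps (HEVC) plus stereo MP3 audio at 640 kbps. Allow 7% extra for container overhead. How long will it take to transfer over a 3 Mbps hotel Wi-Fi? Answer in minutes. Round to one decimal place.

89.1 minutes

30 min = 1800 s
Audio: 640 kbps = 0.640 Mbps.
Total bitrate: 8.330 Mbps.
File: 8.330 Mbps × 1800 s = 14994.0 Mb.
With 7% container overhead: ×1.07. → 16043.6 Mb.
At 3 Mbps: 16043.6 / 3 = 5347.9 s ≈ 89.1 minutes.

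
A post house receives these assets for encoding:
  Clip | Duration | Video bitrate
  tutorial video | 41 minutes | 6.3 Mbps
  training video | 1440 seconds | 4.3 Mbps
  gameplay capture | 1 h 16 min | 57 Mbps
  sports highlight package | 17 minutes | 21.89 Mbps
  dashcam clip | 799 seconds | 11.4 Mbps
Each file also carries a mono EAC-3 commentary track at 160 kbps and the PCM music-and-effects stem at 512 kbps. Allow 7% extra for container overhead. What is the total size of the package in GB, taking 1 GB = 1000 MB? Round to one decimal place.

Audio total: 160 + 512 = 672 kbps = 0.672 Mbps.
tutorial video: 6.972 Mbps × 2460 s × 1.07 = 18351.7 Mb
training video: 4.972 Mbps × 1440 s × 1.07 = 7660.9 Mb
gameplay capture: 57.672 Mbps × 4560 s × 1.07 = 281393.2 Mb
sports highlight package: 22.562 Mbps × 1020 s × 1.07 = 24624.2 Mb
dashcam clip: 12.072 Mbps × 799 s × 1.07 = 10320.7 Mb
Total: 342350.7 Mb = 42793.8 MB.
= 42.79 GB.

42.8 GB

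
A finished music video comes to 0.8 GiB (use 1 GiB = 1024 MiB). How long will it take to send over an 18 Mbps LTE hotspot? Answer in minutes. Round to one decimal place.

File: 0.8 GiB = 6871.9 Mb.
At 18 Mbps: 6871.9 / 18 = 381.8 s ≈ 6.36 minutes.

6.4 minutes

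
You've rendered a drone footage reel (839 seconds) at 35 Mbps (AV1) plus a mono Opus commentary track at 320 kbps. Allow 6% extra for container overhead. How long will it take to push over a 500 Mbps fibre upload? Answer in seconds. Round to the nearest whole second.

63 seconds

Audio: 320 kbps = 0.320 Mbps.
Total bitrate: 35.320 Mbps.
File: 35.320 Mbps × 839 s = 29633.5 Mb.
With 6% container overhead: ×1.06. → 31411.5 Mb.
At 500 Mbps: 31411.5 / 500 = 62.8 s ≈ 62.8 seconds.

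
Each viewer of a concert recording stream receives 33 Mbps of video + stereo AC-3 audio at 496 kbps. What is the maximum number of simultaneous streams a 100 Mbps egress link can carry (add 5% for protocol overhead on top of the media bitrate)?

2

Audio: 496 kbps = 0.496 Mbps.
Per-viewer media rate: 33.496 Mbps.
On the wire with 5% overhead: 35.171 Mbps.
100 Mbps = 100.0 Mbps; 100.0 / 35.171 = 2.84 → 2 viewers.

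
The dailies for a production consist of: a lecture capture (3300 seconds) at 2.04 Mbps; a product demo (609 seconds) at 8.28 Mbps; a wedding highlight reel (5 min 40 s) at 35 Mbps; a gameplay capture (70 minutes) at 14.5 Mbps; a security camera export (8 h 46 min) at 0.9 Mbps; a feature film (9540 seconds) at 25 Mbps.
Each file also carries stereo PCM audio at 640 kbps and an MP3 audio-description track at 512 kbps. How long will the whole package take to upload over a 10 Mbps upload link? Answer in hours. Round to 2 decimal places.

11.35 hours

Audio total: 640 + 512 = 1152 kbps = 1.152 Mbps.
lecture capture: 3.192 Mbps × 3300 s = 10533.6 Mb
product demo: 9.432 Mbps × 609 s = 5744.1 Mb
wedding highlight reel: 36.152 Mbps × 340 s = 12291.7 Mb
gameplay capture: 15.652 Mbps × 4200 s = 65738.4 Mb
security camera export: 2.052 Mbps × 31560 s = 64761.1 Mb
feature film: 26.152 Mbps × 9540 s = 249490.1 Mb
Total: 408559.0 Mb = 51069.9 MB.
At 10 Mbps: 408559.0 / 10 = 40856 s ≈ 11.3 hours.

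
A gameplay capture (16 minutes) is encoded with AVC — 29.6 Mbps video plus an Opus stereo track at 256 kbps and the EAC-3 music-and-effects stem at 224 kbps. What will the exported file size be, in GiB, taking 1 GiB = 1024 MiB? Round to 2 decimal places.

16 min = 960 s
Audio total: 256 + 224 = 480 kbps = 0.480 Mbps.
Total bitrate: 29.6 + 0.480 = 30.080 Mbps.
Stream data: 30.080 Mbps × 960 s = 28876.8 Mb.
28,877 Mb = 3,609,600,000 bytes ÷ 1,073,741,824 = 3.362 GiB.

3.36 GiB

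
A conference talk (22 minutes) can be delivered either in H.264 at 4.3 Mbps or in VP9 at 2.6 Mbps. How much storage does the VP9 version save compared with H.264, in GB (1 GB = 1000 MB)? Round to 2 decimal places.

22 min = 1320 s
H.264: 4.300 Mbps × 1320 s = 5676.0 Mb = 0.710 GB.
VP9: 2.600 Mbps × 1320 s = 3432.0 Mb = 0.429 GB.
Saving: 0.710 − 0.429 = 0.281 GB.

0.28 GB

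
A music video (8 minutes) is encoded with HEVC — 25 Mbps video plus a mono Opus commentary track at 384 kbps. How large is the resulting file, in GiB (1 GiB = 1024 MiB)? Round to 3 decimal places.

1.418 GiB

8 min = 480 s
Audio: 384 kbps = 0.384 Mbps.
Total bitrate: 25 + 0.384 = 25.384 Mbps.
Stream data: 25.384 Mbps × 480 s = 12184.3 Mb.
12,184 Mb = 1,523,040,000 bytes ÷ 1,073,741,824 = 1.418 GiB.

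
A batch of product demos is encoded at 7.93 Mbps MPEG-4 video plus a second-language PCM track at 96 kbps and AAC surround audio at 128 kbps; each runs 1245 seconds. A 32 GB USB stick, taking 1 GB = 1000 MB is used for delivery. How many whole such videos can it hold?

25

Audio total: 96 + 128 = 224 kbps = 0.224 Mbps.
Total bitrate: 8.154 Mbps.
Per item: 8.154 Mbps × 1245 s = 10,152 Mb = 1,269 MB.
Capacity: 32 GB = 256,000 Mb; 25.22 items → 25 complete.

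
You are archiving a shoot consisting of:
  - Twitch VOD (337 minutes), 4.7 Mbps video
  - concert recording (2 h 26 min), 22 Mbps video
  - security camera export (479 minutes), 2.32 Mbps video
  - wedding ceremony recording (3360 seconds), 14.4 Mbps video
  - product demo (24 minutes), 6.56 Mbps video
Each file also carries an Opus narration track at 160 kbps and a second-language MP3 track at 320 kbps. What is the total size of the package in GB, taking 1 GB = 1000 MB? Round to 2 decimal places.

Audio total: 160 + 320 = 480 kbps = 0.480 Mbps.
Twitch VOD: 5.180 Mbps × 20220 s = 104739.6 Mb
concert recording: 22.480 Mbps × 8760 s = 196924.8 Mb
security camera export: 2.800 Mbps × 28740 s = 80472.0 Mb
wedding ceremony recording: 14.880 Mbps × 3360 s = 49996.8 Mb
product demo: 7.040 Mbps × 1440 s = 10137.6 Mb
Total: 442270.8 Mb = 55283.8 MB.
= 55.28 GB.

55.28 GB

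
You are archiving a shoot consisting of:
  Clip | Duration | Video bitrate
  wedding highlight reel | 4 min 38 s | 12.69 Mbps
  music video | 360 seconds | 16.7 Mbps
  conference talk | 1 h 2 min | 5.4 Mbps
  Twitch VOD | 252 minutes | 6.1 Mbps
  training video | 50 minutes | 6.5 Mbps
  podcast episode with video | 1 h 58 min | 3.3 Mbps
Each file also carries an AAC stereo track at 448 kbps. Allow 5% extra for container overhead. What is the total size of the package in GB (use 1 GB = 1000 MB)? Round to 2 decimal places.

23.36 GB

Audio: 448 kbps = 0.448 Mbps.
wedding highlight reel: 13.138 Mbps × 278 s × 1.05 = 3835.0 Mb
music video: 17.148 Mbps × 360 s × 1.05 = 6481.9 Mb
conference talk: 5.848 Mbps × 3720 s × 1.05 = 22842.3 Mb
Twitch VOD: 6.548 Mbps × 15120 s × 1.05 = 103956.0 Mb
training video: 6.948 Mbps × 3000 s × 1.05 = 21886.2 Mb
podcast episode with video: 3.748 Mbps × 7080 s × 1.05 = 27862.6 Mb
Total: 186864.1 Mb = 23358.0 MB.
= 23.36 GB.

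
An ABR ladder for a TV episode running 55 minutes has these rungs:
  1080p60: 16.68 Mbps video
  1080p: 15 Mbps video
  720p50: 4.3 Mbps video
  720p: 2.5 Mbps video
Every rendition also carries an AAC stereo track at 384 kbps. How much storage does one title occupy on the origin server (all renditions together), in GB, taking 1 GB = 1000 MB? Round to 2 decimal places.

55 min = 3300 s
Audio: 384 kbps = 0.384 Mbps.
Sum of rendition bitrates: (16.68+0.384) + (15+0.384) + (4.3+0.384) + (2.5+0.384) = 40.016 Mbps.
× 3300 s = 132,053 Mb = 16,507 MB = 16.51 GB.

16.51 GB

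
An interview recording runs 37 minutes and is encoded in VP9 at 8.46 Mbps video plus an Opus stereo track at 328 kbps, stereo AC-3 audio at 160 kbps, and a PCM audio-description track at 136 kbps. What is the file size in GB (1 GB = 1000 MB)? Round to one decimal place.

37 min = 2220 s
Audio total: 328 + 160 + 136 = 624 kbps = 0.624 Mbps.
Total bitrate: 8.46 + 0.624 = 9.084 Mbps.
Stream data: 9.084 Mbps × 2220 s = 20166.5 Mb.
20,166 Mb ÷ 8 = 2,521 MB → 2.521 GB.

2.5 GB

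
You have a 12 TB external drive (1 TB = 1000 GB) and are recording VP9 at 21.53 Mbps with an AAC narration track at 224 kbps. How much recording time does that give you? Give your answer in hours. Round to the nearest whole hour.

Audio: 224 kbps = 0.224 Mbps.
Total bitrate: 21.53 + 0.224 = 21.754 Mbps.
Capacity: 12 TB = 96,000,000 Mb.
Recording time: 96,000,000 / 21.754 = 4,412,982 s ≈ 1,226 hours.

1226 hours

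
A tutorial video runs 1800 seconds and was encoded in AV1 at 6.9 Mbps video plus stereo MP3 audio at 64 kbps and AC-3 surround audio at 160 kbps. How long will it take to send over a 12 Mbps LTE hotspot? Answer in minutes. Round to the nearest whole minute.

18 minutes

Audio total: 64 + 160 = 224 kbps = 0.224 Mbps.
Total bitrate: 7.124 Mbps.
File: 7.124 Mbps × 1800 s = 12823.2 Mb.
At 12 Mbps: 12823.2 / 12 = 1068.6 s ≈ 17.8 minutes.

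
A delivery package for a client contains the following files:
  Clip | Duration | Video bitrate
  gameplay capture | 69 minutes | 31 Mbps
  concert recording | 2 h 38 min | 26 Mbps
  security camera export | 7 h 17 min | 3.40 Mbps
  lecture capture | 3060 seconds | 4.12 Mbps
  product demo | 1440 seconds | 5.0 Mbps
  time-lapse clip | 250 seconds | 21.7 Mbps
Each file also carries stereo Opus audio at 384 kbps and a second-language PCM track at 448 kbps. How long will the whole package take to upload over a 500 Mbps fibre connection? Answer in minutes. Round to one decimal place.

Audio total: 384 + 448 = 832 kbps = 0.832 Mbps.
gameplay capture: 31.832 Mbps × 4140 s = 131784.5 Mb
concert recording: 26.832 Mbps × 9480 s = 254367.4 Mb
security camera export: 4.232 Mbps × 26220 s = 110963.0 Mb
lecture capture: 4.952 Mbps × 3060 s = 15153.1 Mb
product demo: 5.832 Mbps × 1440 s = 8398.1 Mb
time-lapse clip: 22.532 Mbps × 250 s = 5633.0 Mb
Total: 526299.1 Mb = 65787.4 MB.
At 500 Mbps: 526299.1 / 500 = 1053 s ≈ 17.5 minutes.

17.5 minutes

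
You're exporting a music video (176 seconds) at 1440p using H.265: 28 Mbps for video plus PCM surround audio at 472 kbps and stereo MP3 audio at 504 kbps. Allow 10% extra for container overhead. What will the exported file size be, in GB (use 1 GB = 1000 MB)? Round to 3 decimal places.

0.701 GB

Audio total: 472 + 504 = 976 kbps = 0.976 Mbps.
Total bitrate: 28 + 0.976 = 28.976 Mbps.
Stream data: 28.976 Mbps × 176 s = 5099.8 Mb.
With 10% container overhead: ×1.10.
5,610 Mb ÷ 8 = 701.2 MB → 0.7012 GB.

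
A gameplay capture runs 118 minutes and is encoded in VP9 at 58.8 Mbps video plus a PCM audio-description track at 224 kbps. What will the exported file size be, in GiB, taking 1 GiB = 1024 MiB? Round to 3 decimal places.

48.649 GiB

118 min = 7080 s
Audio: 224 kbps = 0.224 Mbps.
Total bitrate: 58.8 + 0.224 = 59.024 Mbps.
Stream data: 59.024 Mbps × 7080 s = 417889.9 Mb.
417,890 Mb = 52,236,240,000 bytes ÷ 1,073,741,824 = 48.65 GiB.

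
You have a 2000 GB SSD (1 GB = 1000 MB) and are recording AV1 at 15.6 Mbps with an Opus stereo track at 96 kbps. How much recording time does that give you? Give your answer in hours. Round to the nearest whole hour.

283 hours

Audio: 96 kbps = 0.096 Mbps.
Total bitrate: 15.6 + 0.096 = 15.696 Mbps.
Capacity: 2000 GB = 16,000,000 Mb.
Recording time: 16,000,000 / 15.696 = 1,019,368 s ≈ 283 hours.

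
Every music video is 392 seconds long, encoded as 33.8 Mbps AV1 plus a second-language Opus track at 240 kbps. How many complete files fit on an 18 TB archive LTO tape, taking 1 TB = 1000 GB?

Audio: 240 kbps = 0.240 Mbps.
Total bitrate: 34.040 Mbps.
Per item: 34.040 Mbps × 392 s = 13,344 Mb = 1,668 MB.
Capacity: 18 TB = 144,000,000 Mb; 10791.63 items → 10791 complete.

10791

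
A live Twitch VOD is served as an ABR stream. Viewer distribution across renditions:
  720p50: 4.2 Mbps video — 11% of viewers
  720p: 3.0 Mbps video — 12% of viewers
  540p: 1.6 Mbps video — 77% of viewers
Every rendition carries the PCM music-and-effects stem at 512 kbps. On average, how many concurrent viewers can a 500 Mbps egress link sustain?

Audio: 512 kbps = 0.512 Mbps.
Average per-viewer bitrate: 0.11×4.712 + 0.12×3.512 + 0.77×2.112 = 2.566 Mbps.
500 Mbps = 500.0 Mbps; 500.0 / 2.566 = 194.86 → 194.

194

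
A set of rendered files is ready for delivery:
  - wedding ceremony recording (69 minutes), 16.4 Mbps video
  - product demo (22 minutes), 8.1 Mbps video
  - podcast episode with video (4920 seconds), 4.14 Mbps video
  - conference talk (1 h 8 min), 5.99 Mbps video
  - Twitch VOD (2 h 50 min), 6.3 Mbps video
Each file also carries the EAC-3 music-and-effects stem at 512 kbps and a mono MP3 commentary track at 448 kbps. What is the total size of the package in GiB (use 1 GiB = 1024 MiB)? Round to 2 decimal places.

Audio total: 512 + 448 = 960 kbps = 0.960 Mbps.
wedding ceremony recording: 17.360 Mbps × 4140 s = 71870.4 Mb
product demo: 9.060 Mbps × 1320 s = 11959.2 Mb
podcast episode with video: 5.100 Mbps × 4920 s = 25092.0 Mb
conference talk: 6.950 Mbps × 4080 s = 28356.0 Mb
Twitch VOD: 7.260 Mbps × 10200 s = 74052.0 Mb
Total: 211329.6 Mb = 26416.2 MB.
= 24.60 GiB.

24.60 GiB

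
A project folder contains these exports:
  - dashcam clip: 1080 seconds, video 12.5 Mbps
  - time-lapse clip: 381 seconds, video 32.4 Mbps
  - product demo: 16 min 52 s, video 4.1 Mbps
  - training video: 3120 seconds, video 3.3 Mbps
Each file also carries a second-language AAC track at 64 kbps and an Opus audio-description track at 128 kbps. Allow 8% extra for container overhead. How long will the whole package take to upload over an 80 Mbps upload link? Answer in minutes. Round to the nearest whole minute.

Audio total: 64 + 128 = 192 kbps = 0.192 Mbps.
dashcam clip: 12.692 Mbps × 1080 s × 1.08 = 14803.9 Mb
time-lapse clip: 32.592 Mbps × 381 s × 1.08 = 13411.0 Mb
product demo: 4.292 Mbps × 1012 s × 1.08 = 4691.0 Mb
training video: 3.492 Mbps × 3120 s × 1.08 = 11766.6 Mb
Total: 44672.5 Mb = 5584.1 MB.
At 80 Mbps: 44672.5 / 80 = 558 s ≈ 9.31 minutes.

9 minutes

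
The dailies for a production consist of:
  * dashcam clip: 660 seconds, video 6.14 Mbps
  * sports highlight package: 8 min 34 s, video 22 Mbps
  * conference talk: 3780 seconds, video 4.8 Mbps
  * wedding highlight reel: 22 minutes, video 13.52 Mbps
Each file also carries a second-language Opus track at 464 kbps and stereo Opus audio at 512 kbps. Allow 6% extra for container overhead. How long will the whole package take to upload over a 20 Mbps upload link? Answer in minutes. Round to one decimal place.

Audio total: 464 + 512 = 976 kbps = 0.976 Mbps.
dashcam clip: 7.116 Mbps × 660 s × 1.06 = 4978.4 Mb
sports highlight package: 22.976 Mbps × 514 s × 1.06 = 12518.2 Mb
conference talk: 5.776 Mbps × 3780 s × 1.06 = 23143.3 Mb
wedding highlight reel: 14.496 Mbps × 1320 s × 1.06 = 20282.8 Mb
Total: 60922.7 Mb = 7615.3 MB.
At 20 Mbps: 60922.7 / 20 = 3046 s ≈ 50.8 minutes.

50.8 minutes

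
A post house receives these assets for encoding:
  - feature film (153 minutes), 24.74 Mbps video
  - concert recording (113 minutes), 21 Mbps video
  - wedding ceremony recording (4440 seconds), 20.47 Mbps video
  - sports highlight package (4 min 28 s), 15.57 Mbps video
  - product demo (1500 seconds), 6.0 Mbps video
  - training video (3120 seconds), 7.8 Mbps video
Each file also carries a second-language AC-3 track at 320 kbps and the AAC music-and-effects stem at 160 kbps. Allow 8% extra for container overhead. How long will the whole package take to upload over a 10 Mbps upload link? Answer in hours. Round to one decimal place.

15.3 hours

Audio total: 320 + 160 = 480 kbps = 0.480 Mbps.
feature film: 25.220 Mbps × 9180 s × 1.08 = 250041.2 Mb
concert recording: 21.480 Mbps × 6780 s × 1.08 = 157285.2 Mb
wedding ceremony recording: 20.950 Mbps × 4440 s × 1.08 = 100459.4 Mb
sports highlight package: 16.050 Mbps × 268 s × 1.08 = 4645.5 Mb
product demo: 6.480 Mbps × 1500 s × 1.08 = 10497.6 Mb
training video: 8.280 Mbps × 3120 s × 1.08 = 27900.3 Mb
Total: 550829.2 Mb = 68853.6 MB.
At 10 Mbps: 550829.2 / 10 = 55083 s ≈ 15.3 hours.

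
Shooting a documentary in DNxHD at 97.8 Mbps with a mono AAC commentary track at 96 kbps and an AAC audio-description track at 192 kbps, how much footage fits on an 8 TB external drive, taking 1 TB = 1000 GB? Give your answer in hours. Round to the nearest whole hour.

Audio total: 96 + 192 = 288 kbps = 0.288 Mbps.
Total bitrate: 97.8 + 0.288 = 98.088 Mbps.
Capacity: 8 TB = 64,000,000 Mb.
Recording time: 64,000,000 / 98.088 = 652,475 s ≈ 181 hours.

181 hours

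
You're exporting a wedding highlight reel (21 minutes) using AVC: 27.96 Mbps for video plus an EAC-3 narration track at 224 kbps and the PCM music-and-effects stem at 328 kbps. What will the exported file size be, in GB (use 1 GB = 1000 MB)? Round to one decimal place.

21 min = 1260 s
Audio total: 224 + 328 = 552 kbps = 0.552 Mbps.
Total bitrate: 27.96 + 0.552 = 28.512 Mbps.
Stream data: 28.512 Mbps × 1260 s = 35925.1 Mb.
35,925 Mb ÷ 8 = 4,491 MB → 4.491 GB.

4.5 GB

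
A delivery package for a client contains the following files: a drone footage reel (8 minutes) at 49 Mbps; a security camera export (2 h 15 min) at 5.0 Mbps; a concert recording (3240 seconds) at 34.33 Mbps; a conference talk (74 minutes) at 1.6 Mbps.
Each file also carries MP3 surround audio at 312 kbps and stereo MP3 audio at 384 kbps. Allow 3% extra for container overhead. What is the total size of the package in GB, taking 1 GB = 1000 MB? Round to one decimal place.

Audio total: 312 + 384 = 696 kbps = 0.696 Mbps.
drone footage reel: 49.696 Mbps × 480 s × 1.03 = 24569.7 Mb
security camera export: 5.696 Mbps × 8100 s × 1.03 = 47521.7 Mb
concert recording: 35.026 Mbps × 3240 s × 1.03 = 116888.8 Mb
conference talk: 2.296 Mbps × 4440 s × 1.03 = 10500.1 Mb
Total: 199480.3 Mb = 24935.0 MB.
= 24.94 GB.

24.9 GB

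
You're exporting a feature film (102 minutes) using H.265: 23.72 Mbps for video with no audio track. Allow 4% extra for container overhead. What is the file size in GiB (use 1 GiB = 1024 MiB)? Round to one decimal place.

17.6 GiB

102 min = 6120 s
Total bitrate: 23.72 Mbps.
Stream data: 23.720 Mbps × 6120 s = 145166.4 Mb.
With 4% container overhead: ×1.04.
150,973 Mb = 18,871,632,000 bytes ÷ 1,073,741,824 = 17.58 GiB.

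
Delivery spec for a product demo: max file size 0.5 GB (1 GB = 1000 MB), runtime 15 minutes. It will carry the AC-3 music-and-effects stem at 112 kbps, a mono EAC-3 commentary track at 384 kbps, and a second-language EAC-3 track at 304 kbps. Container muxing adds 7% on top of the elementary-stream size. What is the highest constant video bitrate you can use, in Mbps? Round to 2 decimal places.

3.35 Mbps

Budget: 0.5 GB = 4000.0 Mb.
Stream payload after overhead: 4000.0 / 1.07 = 3738.3 Mb.
15 min = 900 s
Total bitrate budget: 3738.3 Mb / 900 s = 4.154 Mbps.
Audio total: 112 + 384 + 304 = 800 kbps = 0.800 Mbps.
Video: 4.154 − 0.800 = 3.354 Mbps.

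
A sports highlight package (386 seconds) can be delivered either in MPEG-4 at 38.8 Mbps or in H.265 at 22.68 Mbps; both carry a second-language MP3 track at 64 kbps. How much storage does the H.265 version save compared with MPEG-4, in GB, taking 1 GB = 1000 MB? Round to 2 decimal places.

0.78 GB

Audio: 64 kbps = 0.064 Mbps.
MPEG-4: 38.864 Mbps × 386 s = 15001.5 Mb = 1.875 GB.
H.265: 22.744 Mbps × 386 s = 8779.2 Mb = 1.097 GB.
Saving: 1.875 − 1.097 = 0.778 GB.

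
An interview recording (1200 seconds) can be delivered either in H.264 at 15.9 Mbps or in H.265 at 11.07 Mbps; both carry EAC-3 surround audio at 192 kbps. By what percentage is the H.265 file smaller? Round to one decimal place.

30.0%

Audio: 192 kbps = 0.192 Mbps.
H.264: 16.092 Mbps × 1200 s = 19310.4 Mb = 2.248 GiB.
H.265: 11.262 Mbps × 1200 s = 13514.4 Mb = 1.573 GiB.
Reduction: (1 − 1.573/2.248) × 100 = 30.01%.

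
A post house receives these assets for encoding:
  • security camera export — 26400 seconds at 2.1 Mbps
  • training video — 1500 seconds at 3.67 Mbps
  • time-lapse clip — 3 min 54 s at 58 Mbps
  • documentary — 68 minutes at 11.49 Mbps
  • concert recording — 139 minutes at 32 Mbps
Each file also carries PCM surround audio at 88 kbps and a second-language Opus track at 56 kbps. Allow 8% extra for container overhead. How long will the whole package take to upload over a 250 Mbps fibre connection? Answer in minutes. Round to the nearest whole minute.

28 minutes

Audio total: 88 + 56 = 144 kbps = 0.144 Mbps.
security camera export: 2.244 Mbps × 26400 s × 1.08 = 63980.9 Mb
training video: 3.814 Mbps × 1500 s × 1.08 = 6178.7 Mb
time-lapse clip: 58.144 Mbps × 234 s × 1.08 = 14694.2 Mb
documentary: 11.634 Mbps × 4080 s × 1.08 = 51264.1 Mb
concert recording: 32.144 Mbps × 8340 s × 1.08 = 289527.4 Mb
Total: 425645.3 Mb = 53205.7 MB.
At 250 Mbps: 425645.3 / 250 = 1703 s ≈ 28.4 minutes.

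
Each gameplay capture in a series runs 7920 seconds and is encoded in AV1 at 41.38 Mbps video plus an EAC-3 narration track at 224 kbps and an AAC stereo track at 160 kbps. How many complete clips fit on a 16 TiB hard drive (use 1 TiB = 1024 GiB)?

Audio total: 224 + 160 = 384 kbps = 0.384 Mbps.
Total bitrate: 41.764 Mbps.
Per item: 41.764 Mbps × 7920 s = 330,771 Mb = 41,346 MB.
Capacity: 16 TiB = 140,737,488 Mb; 425.48 items → 425 complete.

425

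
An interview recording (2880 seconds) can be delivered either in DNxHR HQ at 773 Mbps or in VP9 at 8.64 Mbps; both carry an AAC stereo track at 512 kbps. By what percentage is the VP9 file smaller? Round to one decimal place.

Audio: 512 kbps = 0.512 Mbps.
DNxHR HQ: 773.512 Mbps × 2880 s = 2227714.6 Mb = 259.340 GiB.
VP9: 9.152 Mbps × 2880 s = 26357.8 Mb = 3.068 GiB.
Reduction: (1 − 3.068/259.340) × 100 = 98.82%.

98.8%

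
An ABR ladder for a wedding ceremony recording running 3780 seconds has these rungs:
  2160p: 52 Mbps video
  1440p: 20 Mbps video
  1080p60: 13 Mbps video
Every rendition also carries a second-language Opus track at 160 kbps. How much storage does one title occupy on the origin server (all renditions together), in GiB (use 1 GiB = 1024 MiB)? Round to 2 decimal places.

Audio: 160 kbps = 0.160 Mbps.
Sum of rendition bitrates: (52+0.160) + (20+0.160) + (13+0.160) = 85.480 Mbps.
× 3780 s = 323,114 Mb = 40,389 MB = 37.62 GiB.

37.62 GiB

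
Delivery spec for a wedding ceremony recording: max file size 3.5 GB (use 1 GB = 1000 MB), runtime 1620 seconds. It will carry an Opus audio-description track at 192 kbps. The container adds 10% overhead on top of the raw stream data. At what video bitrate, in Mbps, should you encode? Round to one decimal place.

15.5 Mbps

Budget: 3.5 GB = 28000.0 Mb.
Stream payload after overhead: 28000.0 / 1.10 = 25454.5 Mb.
Total bitrate budget: 25454.5 Mb / 1620 s = 15.713 Mbps.
Audio: 192 kbps = 0.192 Mbps.
Video: 15.713 − 0.192 = 15.521 Mbps.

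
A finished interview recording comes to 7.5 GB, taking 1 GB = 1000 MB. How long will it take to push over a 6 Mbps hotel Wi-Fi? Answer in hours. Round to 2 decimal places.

2.78 hours

File: 7.5 GB = 60000.0 Mb.
At 6 Mbps: 60000.0 / 6 = 10000.0 s ≈ 2.78 hours.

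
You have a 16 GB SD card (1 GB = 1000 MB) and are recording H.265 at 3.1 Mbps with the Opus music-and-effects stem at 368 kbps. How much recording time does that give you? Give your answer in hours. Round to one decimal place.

10.3 hours

Audio: 368 kbps = 0.368 Mbps.
Total bitrate: 3.1 + 0.368 = 3.468 Mbps.
Capacity: 16 GB = 128,000 Mb.
Recording time: 128,000 / 3.468 = 36,909 s ≈ 10.3 hours.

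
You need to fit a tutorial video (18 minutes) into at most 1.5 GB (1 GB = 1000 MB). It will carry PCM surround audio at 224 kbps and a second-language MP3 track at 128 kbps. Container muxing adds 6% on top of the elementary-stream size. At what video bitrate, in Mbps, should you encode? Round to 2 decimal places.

10.13 Mbps

Budget: 1.5 GB = 12000.0 Mb.
Stream payload after overhead: 12000.0 / 1.06 = 11320.8 Mb.
18 min = 1080 s
Total bitrate budget: 11320.8 Mb / 1080 s = 10.482 Mbps.
Audio total: 224 + 128 = 352 kbps = 0.352 Mbps.
Video: 10.482 − 0.352 = 10.130 Mbps.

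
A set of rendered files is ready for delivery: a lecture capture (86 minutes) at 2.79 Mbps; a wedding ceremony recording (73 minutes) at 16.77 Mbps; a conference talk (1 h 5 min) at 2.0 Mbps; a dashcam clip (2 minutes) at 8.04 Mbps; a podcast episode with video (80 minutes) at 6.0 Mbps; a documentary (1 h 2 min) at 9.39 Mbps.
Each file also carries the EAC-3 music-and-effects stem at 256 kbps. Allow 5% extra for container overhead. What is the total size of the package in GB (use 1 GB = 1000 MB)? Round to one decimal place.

Audio: 256 kbps = 0.256 Mbps.
lecture capture: 3.046 Mbps × 5160 s × 1.05 = 16503.2 Mb
wedding ceremony recording: 17.026 Mbps × 4380 s × 1.05 = 78302.6 Mb
conference talk: 2.256 Mbps × 3900 s × 1.05 = 9238.3 Mb
dashcam clip: 8.296 Mbps × 120 s × 1.05 = 1045.3 Mb
podcast episode with video: 6.256 Mbps × 4800 s × 1.05 = 31530.2 Mb
documentary: 9.646 Mbps × 3720 s × 1.05 = 37677.3 Mb
Total: 174296.9 Mb = 21787.1 MB.
= 21.79 GB.

21.8 GB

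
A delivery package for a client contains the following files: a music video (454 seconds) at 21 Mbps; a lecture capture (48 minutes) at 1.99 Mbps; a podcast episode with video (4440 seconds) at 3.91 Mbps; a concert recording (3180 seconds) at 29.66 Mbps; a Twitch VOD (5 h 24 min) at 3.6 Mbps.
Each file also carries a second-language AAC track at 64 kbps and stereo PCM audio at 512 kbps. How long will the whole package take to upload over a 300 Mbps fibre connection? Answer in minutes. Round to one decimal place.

11.9 minutes

Audio total: 64 + 512 = 576 kbps = 0.576 Mbps.
music video: 21.576 Mbps × 454 s = 9795.5 Mb
lecture capture: 2.566 Mbps × 2880 s = 7390.1 Mb
podcast episode with video: 4.486 Mbps × 4440 s = 19917.8 Mb
concert recording: 30.236 Mbps × 3180 s = 96150.5 Mb
Twitch VOD: 4.176 Mbps × 19440 s = 81181.4 Mb
Total: 214435.3 Mb = 26804.4 MB.
At 300 Mbps: 214435.3 / 300 = 715 s ≈ 11.9 minutes.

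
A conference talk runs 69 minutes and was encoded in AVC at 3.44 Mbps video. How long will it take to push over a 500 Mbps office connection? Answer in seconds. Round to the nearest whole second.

28 seconds

69 min = 4140 s
File: 3.440 Mbps × 4140 s = 14241.6 Mb.
At 500 Mbps: 14241.6 / 500 = 28.5 s ≈ 28.5 seconds.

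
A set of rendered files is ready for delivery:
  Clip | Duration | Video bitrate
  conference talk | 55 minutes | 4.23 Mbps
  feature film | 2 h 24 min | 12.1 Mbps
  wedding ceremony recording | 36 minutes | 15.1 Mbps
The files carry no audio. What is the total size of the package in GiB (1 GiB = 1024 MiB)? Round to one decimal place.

conference talk: 4.230 Mbps × 3300 s = 13959.0 Mb
feature film: 12.100 Mbps × 8640 s = 104544.0 Mb
wedding ceremony recording: 15.100 Mbps × 2160 s = 32616.0 Mb
Total: 151119.0 Mb = 18889.9 MB.
= 17.59 GiB.

17.6 GiB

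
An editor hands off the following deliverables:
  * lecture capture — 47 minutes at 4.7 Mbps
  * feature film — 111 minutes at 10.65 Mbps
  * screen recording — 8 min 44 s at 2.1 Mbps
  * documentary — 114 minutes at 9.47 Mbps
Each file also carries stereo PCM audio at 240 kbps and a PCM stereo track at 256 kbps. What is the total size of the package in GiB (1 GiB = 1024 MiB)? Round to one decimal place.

Audio total: 240 + 256 = 496 kbps = 0.496 Mbps.
lecture capture: 5.196 Mbps × 2820 s = 14652.7 Mb
feature film: 11.146 Mbps × 6660 s = 74232.4 Mb
screen recording: 2.596 Mbps × 524 s = 1360.3 Mb
documentary: 9.966 Mbps × 6840 s = 68167.4 Mb
Total: 158412.8 Mb = 19801.6 MB.
= 18.44 GiB.

18.4 GiB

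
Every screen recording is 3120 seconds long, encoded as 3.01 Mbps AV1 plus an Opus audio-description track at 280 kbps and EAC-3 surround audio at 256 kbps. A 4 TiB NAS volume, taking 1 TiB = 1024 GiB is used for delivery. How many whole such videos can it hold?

3180

Audio total: 280 + 256 = 536 kbps = 0.536 Mbps.
Total bitrate: 3.546 Mbps.
Per item: 3.546 Mbps × 3120 s = 11,064 Mb = 1,383 MB.
Capacity: 4 TiB = 35,184,372 Mb; 3180.21 items → 3180 complete.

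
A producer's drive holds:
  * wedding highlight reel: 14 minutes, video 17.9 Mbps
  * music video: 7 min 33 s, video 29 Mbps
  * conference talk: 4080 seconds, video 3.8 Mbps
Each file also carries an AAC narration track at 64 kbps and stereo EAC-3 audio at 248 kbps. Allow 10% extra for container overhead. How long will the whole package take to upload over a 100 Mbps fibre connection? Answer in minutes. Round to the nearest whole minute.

Audio total: 64 + 248 = 312 kbps = 0.312 Mbps.
wedding highlight reel: 18.212 Mbps × 840 s × 1.10 = 16827.9 Mb
music video: 29.312 Mbps × 453 s × 1.10 = 14606.2 Mb
conference talk: 4.112 Mbps × 4080 s × 1.10 = 18454.7 Mb
Total: 49888.7 Mb = 6236.1 MB.
At 100 Mbps: 49888.7 / 100 = 499 s ≈ 8.31 minutes.

8 minutes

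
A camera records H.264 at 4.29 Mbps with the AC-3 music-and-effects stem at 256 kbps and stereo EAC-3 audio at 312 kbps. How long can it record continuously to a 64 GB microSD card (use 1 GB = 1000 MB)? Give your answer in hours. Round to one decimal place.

29.3 hours

Audio total: 256 + 312 = 568 kbps = 0.568 Mbps.
Total bitrate: 4.29 + 0.568 = 4.858 Mbps.
Capacity: 64 GB = 512,000 Mb.
Recording time: 512,000 / 4.858 = 105,393 s ≈ 29.3 hours.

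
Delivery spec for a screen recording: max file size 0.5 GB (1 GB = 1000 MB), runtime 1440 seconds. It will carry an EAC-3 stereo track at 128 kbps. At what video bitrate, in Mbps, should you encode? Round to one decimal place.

Budget: 0.5 GB = 4000.0 Mb.
Total bitrate budget: 4000.0 Mb / 1440 s = 2.778 Mbps.
Audio: 128 kbps = 0.128 Mbps.
Video: 2.778 − 0.128 = 2.650 Mbps.

2.6 Mbps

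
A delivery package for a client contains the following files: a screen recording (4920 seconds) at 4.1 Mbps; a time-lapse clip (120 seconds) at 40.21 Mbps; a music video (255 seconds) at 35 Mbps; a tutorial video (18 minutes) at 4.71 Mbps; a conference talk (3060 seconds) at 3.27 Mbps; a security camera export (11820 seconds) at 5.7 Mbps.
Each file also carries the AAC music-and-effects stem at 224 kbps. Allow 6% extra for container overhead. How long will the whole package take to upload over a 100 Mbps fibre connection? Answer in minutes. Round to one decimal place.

Audio: 224 kbps = 0.224 Mbps.
screen recording: 4.324 Mbps × 4920 s × 1.06 = 22550.5 Mb
time-lapse clip: 40.434 Mbps × 120 s × 1.06 = 5143.2 Mb
music video: 35.224 Mbps × 255 s × 1.06 = 9521.0 Mb
tutorial video: 4.934 Mbps × 1080 s × 1.06 = 5648.4 Mb
conference talk: 3.494 Mbps × 3060 s × 1.06 = 11333.1 Mb
security camera export: 5.924 Mbps × 11820 s × 1.06 = 74223.0 Mb
Total: 128419.3 Mb = 16052.4 MB.
At 100 Mbps: 128419.3 / 100 = 1284 s ≈ 21.4 minutes.

21.4 minutes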